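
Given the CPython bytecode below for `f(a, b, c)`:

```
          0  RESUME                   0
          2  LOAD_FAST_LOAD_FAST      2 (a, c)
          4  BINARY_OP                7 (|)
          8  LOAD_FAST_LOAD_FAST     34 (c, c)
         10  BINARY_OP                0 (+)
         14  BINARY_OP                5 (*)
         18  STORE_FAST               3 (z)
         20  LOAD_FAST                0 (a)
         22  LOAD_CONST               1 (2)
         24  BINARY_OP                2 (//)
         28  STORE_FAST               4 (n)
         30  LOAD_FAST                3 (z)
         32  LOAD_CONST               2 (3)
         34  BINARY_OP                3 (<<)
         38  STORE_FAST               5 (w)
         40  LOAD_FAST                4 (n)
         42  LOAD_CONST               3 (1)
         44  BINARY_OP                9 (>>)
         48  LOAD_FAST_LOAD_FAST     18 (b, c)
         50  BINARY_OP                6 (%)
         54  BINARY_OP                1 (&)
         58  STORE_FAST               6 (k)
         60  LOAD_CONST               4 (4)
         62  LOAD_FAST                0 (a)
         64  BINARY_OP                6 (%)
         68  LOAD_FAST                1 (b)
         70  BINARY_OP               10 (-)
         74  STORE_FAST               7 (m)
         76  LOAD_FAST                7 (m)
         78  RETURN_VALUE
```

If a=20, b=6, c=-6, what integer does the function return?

-2

LOAD_FAST_LOAD_FAST a,c → push 20,-6. Stack: [20, -6]
BINARY_OP | → 20 | -6 = -2. Stack: [-2]
LOAD_FAST_LOAD_FAST c,c → push -6,-6. Stack: [-2, -6, -6]
BINARY_OP + → -6 + -6 = -12. Stack: [-2, -12]
BINARY_OP * → -2 * -12 = 24. Stack: [24]
STORE_FAST z → z=24. Stack: []
LOAD_FAST a → push 20. Stack: [20]
LOAD_CONST → push 2. Stack: [20, 2]
BINARY_OP // → 20 // 2 = 10. Stack: [10]
STORE_FAST n → n=10. Stack: []
LOAD_FAST z → push 24. Stack: [24]
LOAD_CONST → push 3. Stack: [24, 3]
BINARY_OP << → 24 << 3 = 192. Stack: [192]
STORE_FAST w → w=192. Stack: []
LOAD_FAST n → push 10. Stack: [10]
LOAD_CONST → push 1. Stack: [10, 1]
BINARY_OP >> → 10 >> 1 = 5. Stack: [5]
LOAD_FAST_LOAD_FAST b,c → push 6,-6. Stack: [5, 6, -6]
BINARY_OP % → 6 % -6 = 0. Stack: [5, 0]
BINARY_OP & → 5 & 0 = 0. Stack: [0]
STORE_FAST k → k=0. Stack: []
LOAD_CONST → push 4. Stack: [4]
LOAD_FAST a → push 20. Stack: [4, 20]
BINARY_OP % → 4 % 20 = 4. Stack: [4]
LOAD_FAST b → push 6. Stack: [4, 6]
BINARY_OP - → 4 - 6 = -2. Stack: [-2]
STORE_FAST m → m=-2. Stack: []
LOAD_FAST m → push -2. Stack: [-2]
RETURN_VALUE → return -2.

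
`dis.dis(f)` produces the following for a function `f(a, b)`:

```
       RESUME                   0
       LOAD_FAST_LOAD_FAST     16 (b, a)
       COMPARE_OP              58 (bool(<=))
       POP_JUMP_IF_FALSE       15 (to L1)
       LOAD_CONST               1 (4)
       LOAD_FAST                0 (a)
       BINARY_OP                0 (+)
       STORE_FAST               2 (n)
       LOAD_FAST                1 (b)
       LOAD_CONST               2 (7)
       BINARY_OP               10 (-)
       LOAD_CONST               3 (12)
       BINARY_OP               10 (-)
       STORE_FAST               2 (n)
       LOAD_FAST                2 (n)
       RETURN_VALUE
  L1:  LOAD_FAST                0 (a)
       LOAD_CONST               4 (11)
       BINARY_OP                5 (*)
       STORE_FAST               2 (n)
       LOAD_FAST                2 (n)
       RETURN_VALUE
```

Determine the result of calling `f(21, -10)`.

-29

LOAD_FAST_LOAD_FAST b,a → push -10,21. Stack: [-10, 21]
COMPARE_OP bool(<=) → -10 vs 21 = True. Stack: [True]
POP_JUMP_IF_FALSE → pop True; no jump. Stack: []
LOAD_CONST → push 4. Stack: [4]
LOAD_FAST a → push 21. Stack: [4, 21]
BINARY_OP + → 4 + 21 = 25. Stack: [25]
STORE_FAST n → n=25. Stack: []
LOAD_FAST b → push -10. Stack: [-10]
LOAD_CONST → push 7. Stack: [-10, 7]
BINARY_OP - → -10 - 7 = -17. Stack: [-17]
LOAD_CONST → push 12. Stack: [-17, 12]
BINARY_OP - → -17 - 12 = -29. Stack: [-29]
STORE_FAST n → n=-29. Stack: []
LOAD_FAST n → push -29. Stack: [-29]
RETURN_VALUE → return -29.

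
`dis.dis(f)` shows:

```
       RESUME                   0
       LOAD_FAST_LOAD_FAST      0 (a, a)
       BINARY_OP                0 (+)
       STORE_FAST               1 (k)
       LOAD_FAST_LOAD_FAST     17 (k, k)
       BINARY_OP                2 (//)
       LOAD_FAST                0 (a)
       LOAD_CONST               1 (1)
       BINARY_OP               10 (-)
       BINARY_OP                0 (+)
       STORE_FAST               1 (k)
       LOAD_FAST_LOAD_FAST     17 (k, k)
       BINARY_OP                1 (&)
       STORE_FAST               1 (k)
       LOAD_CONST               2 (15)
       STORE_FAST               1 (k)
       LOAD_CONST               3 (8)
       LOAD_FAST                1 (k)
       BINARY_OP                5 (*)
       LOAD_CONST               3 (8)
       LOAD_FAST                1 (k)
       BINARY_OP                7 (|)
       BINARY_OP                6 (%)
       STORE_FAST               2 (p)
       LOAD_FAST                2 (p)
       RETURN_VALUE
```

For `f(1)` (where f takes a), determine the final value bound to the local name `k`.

LOAD_FAST_LOAD_FAST a,a → push 1,1. Stack: [1, 1]
BINARY_OP + → 1 + 1 = 2. Stack: [2]
STORE_FAST k → k=2. Stack: []
LOAD_FAST_LOAD_FAST k,k → push 2,2. Stack: [2, 2]
BINARY_OP // → 2 // 2 = 1. Stack: [1]
LOAD_FAST a → push 1. Stack: [1, 1]
LOAD_CONST → push 1. Stack: [1, 1, 1]
BINARY_OP - → 1 - 1 = 0. Stack: [1, 0]
BINARY_OP + → 1 + 0 = 1. Stack: [1]
STORE_FAST k → k=1. Stack: []
LOAD_FAST_LOAD_FAST k,k → push 1,1. Stack: [1, 1]
BINARY_OP & → 1 & 1 = 1. Stack: [1]
STORE_FAST k → k=1. Stack: []
LOAD_CONST → push 15. Stack: [15]
STORE_FAST k → k=15. Stack: []
LOAD_CONST → push 8. Stack: [8]
LOAD_FAST k → push 15. Stack: [8, 15]
BINARY_OP * → 8 * 15 = 120. Stack: [120]
LOAD_CONST → push 8. Stack: [120, 8]
LOAD_FAST k → push 15. Stack: [120, 8, 15]
BINARY_OP | → 8 | 15 = 15. Stack: [120, 15]
BINARY_OP % → 120 % 15 = 0. Stack: [0]
STORE_FAST p → p=0. Stack: []
LOAD_FAST p → push 0. Stack: [0]
RETURN_VALUE → return 0.

15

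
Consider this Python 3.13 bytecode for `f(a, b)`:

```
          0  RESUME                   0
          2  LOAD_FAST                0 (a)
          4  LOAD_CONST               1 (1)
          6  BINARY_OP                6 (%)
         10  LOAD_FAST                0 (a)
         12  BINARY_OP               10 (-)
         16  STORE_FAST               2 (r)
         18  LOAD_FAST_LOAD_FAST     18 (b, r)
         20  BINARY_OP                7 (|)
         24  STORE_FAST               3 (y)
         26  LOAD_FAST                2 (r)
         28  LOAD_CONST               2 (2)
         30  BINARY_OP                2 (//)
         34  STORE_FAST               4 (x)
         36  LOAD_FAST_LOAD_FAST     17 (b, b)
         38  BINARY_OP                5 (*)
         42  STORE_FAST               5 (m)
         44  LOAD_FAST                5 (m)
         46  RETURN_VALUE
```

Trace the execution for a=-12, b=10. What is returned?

LOAD_FAST a → push -12. Stack: [-12]
LOAD_CONST → push 1. Stack: [-12, 1]
BINARY_OP % → -12 % 1 = 0. Stack: [0]
LOAD_FAST a → push -12. Stack: [0, -12]
BINARY_OP - → 0 - -12 = 12. Stack: [12]
STORE_FAST r → r=12. Stack: []
LOAD_FAST_LOAD_FAST b,r → push 10,12. Stack: [10, 12]
BINARY_OP | → 10 | 12 = 14. Stack: [14]
STORE_FAST y → y=14. Stack: []
LOAD_FAST r → push 12. Stack: [12]
LOAD_CONST → push 2. Stack: [12, 2]
BINARY_OP // → 12 // 2 = 6. Stack: [6]
STORE_FAST x → x=6. Stack: []
LOAD_FAST_LOAD_FAST b,b → push 10,10. Stack: [10, 10]
BINARY_OP * → 10 * 10 = 100. Stack: [100]
STORE_FAST m → m=100. Stack: []
LOAD_FAST m → push 100. Stack: [100]
RETURN_VALUE → return 100.

100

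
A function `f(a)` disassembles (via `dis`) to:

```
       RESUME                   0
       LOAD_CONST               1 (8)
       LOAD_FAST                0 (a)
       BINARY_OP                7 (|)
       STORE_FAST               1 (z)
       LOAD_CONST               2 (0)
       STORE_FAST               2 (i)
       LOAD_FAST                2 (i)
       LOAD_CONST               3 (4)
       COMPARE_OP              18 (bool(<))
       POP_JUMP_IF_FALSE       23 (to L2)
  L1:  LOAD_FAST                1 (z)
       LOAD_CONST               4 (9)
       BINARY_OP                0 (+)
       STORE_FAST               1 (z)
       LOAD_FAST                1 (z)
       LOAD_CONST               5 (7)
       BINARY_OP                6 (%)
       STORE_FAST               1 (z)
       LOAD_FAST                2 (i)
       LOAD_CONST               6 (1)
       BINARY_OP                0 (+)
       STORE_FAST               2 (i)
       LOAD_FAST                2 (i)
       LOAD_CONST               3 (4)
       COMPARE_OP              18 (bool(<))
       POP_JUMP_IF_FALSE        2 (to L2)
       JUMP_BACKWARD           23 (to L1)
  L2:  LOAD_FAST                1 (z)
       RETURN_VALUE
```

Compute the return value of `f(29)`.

2

LOAD_CONST → push 8
LOAD_FAST a → push 29
BINARY_OP | → 8 | 29 = 29
STORE_FAST z → z=29
LOAD_CONST → push 0
STORE_FAST i → i=0
LOAD_FAST i → push 0
LOAD_CONST → push 4
COMPARE_OP bool(<) → 0 vs 4 = True
POP_JUMP_IF_FALSE → pop True; no jump
LOAD_FAST z → push 29
LOAD_CONST → push 9
BINARY_OP + → 29 + 9 = 38
STORE_FAST z → z=38
LOAD_FAST z → push 38
LOAD_CONST → push 7
BINARY_OP % → 38 % 7 = 3
STORE_FAST z → z=3
LOAD_FAST i → push 0
LOAD_CONST → push 1
BINARY_OP + → 0 + 1 = 1
STORE_FAST i → i=1
LOAD_FAST i → push 1
LOAD_CONST → push 4
COMPARE_OP bool(<) → 1 vs 4 = True
POP_JUMP_IF_FALSE → pop True; no jump
LOAD_FAST z → push 3
LOAD_CONST → push 9
BINARY_OP + → 3 + 9 = 12
STORE_FAST z → z=12
LOAD_FAST z → push 12
LOAD_CONST → push 7
BINARY_OP % → 12 % 7 = 5
STORE_FAST z → z=5
LOAD_FAST i → push 1
LOAD_CONST → push 1
BINARY_OP + → 1 + 1 = 2
STORE_FAST i → i=2
LOAD_FAST i → push 2
LOAD_CONST → push 4
COMPARE_OP bool(<) → 2 vs 4 = True
POP_JUMP_IF_FALSE → pop True; no jump
LOAD_FAST z → push 5
LOAD_CONST → push 9
BINARY_OP + → 5 + 9 = 14
STORE_FAST z → z=14
LOAD_FAST z → push 14
LOAD_CONST → push 7
BINARY_OP % → 14 % 7 = 0
STORE_FAST z → z=0
LOAD_FAST i → push 2
LOAD_CONST → push 1
BINARY_OP + → 2 + 1 = 3
STORE_FAST i → i=3
LOAD_FAST i → push 3
LOAD_CONST → push 4
COMPARE_OP bool(<) → 3 vs 4 = True
POP_JUMP_IF_FALSE → pop True; no jump
LOAD_FAST z → push 0
LOAD_CONST → push 9
BINARY_OP + → 0 + 9 = 9
STORE_FAST z → z=9
LOAD_FAST z → push 9
LOAD_CONST → push 7
BINARY_OP % → 9 % 7 = 2
STORE_FAST z → z=2
LOAD_FAST i → push 3
LOAD_CONST → push 1
BINARY_OP + → 3 + 1 = 4
STORE_FAST i → i=4
LOAD_FAST i → push 4
LOAD_CONST → push 4
COMPARE_OP bool(<) → 4 vs 4 = False
POP_JUMP_IF_FALSE → pop False; jump
LOAD_FAST z → push 2
RETURN_VALUE → return 2.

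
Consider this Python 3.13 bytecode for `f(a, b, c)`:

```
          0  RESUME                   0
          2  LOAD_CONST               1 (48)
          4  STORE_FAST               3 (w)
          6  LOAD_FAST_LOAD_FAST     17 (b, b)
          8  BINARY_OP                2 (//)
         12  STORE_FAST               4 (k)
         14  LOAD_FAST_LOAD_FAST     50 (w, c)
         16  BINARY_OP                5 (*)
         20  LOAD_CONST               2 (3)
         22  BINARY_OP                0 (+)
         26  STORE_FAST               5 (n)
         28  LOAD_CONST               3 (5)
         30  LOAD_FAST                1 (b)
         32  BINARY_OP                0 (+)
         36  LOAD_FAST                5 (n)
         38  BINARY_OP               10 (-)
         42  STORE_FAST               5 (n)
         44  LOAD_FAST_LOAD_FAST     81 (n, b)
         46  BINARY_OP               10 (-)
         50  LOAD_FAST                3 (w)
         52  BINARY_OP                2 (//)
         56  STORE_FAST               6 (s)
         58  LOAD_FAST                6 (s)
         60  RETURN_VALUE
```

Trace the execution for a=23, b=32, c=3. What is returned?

LOAD_CONST → push 48. Stack: [48]
STORE_FAST w → w=48. Stack: []
LOAD_FAST_LOAD_FAST b,b → push 32,32. Stack: [32, 32]
BINARY_OP // → 32 // 32 = 1. Stack: [1]
STORE_FAST k → k=1. Stack: []
LOAD_FAST_LOAD_FAST w,c → push 48,3. Stack: [48, 3]
BINARY_OP * → 48 * 3 = 144. Stack: [144]
LOAD_CONST → push 3. Stack: [144, 3]
BINARY_OP + → 144 + 3 = 147. Stack: [147]
STORE_FAST n → n=147. Stack: []
LOAD_CONST → push 5. Stack: [5]
LOAD_FAST b → push 32. Stack: [5, 32]
BINARY_OP + → 5 + 32 = 37. Stack: [37]
LOAD_FAST n → push 147. Stack: [37, 147]
BINARY_OP - → 37 - 147 = -110. Stack: [-110]
STORE_FAST n → n=-110. Stack: []
LOAD_FAST_LOAD_FAST n,b → push -110,32. Stack: [-110, 32]
BINARY_OP - → -110 - 32 = -142. Stack: [-142]
LOAD_FAST w → push 48. Stack: [-142, 48]
BINARY_OP // → -142 // 48 = -3. Stack: [-3]
STORE_FAST s → s=-3. Stack: []
LOAD_FAST s → push -3. Stack: [-3]
RETURN_VALUE → return -3.

-3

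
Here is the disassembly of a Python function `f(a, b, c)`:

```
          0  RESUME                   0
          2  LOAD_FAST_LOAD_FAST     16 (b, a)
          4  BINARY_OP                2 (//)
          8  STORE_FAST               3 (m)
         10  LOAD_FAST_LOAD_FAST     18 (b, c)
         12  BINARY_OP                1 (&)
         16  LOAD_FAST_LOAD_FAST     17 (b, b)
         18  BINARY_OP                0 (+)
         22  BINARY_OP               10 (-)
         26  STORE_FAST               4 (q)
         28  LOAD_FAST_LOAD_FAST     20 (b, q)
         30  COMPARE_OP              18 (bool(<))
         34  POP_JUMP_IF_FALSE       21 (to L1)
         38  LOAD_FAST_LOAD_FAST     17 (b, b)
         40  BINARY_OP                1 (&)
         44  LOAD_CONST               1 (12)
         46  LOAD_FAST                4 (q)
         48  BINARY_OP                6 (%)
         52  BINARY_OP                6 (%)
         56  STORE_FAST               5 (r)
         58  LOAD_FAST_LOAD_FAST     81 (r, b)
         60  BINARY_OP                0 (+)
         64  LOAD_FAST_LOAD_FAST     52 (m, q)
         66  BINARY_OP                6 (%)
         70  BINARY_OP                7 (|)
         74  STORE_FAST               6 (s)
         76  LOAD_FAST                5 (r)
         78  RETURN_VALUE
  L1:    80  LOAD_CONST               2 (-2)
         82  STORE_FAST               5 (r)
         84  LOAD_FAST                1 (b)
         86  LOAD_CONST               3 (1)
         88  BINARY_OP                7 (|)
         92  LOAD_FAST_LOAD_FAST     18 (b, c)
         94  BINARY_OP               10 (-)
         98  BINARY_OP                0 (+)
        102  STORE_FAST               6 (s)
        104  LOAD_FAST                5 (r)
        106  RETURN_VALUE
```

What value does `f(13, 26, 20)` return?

-2

LOAD_FAST_LOAD_FAST b,a → push 26,13. Stack: [26, 13]
BINARY_OP // → 26 // 13 = 2. Stack: [2]
STORE_FAST m → m=2. Stack: []
LOAD_FAST_LOAD_FAST b,c → push 26,20. Stack: [26, 20]
BINARY_OP & → 26 & 20 = 16. Stack: [16]
LOAD_FAST_LOAD_FAST b,b → push 26,26. Stack: [16, 26, 26]
BINARY_OP + → 26 + 26 = 52. Stack: [16, 52]
BINARY_OP - → 16 - 52 = -36. Stack: [-36]
STORE_FAST q → q=-36. Stack: []
LOAD_FAST_LOAD_FAST b,q → push 26,-36. Stack: [26, -36]
COMPARE_OP bool(<) → 26 vs -36 = False. Stack: [False]
POP_JUMP_IF_FALSE → pop False; jump. Stack: []
LOAD_CONST → push -2. Stack: [-2]
STORE_FAST r → r=-2. Stack: []
LOAD_FAST b → push 26. Stack: [26]
LOAD_CONST → push 1. Stack: [26, 1]
BINARY_OP | → 26 | 1 = 27. Stack: [27]
LOAD_FAST_LOAD_FAST b,c → push 26,20. Stack: [27, 26, 20]
BINARY_OP - → 26 - 20 = 6. Stack: [27, 6]
BINARY_OP + → 27 + 6 = 33. Stack: [33]
STORE_FAST s → s=33. Stack: []
LOAD_FAST r → push -2. Stack: [-2]
RETURN_VALUE → return -2.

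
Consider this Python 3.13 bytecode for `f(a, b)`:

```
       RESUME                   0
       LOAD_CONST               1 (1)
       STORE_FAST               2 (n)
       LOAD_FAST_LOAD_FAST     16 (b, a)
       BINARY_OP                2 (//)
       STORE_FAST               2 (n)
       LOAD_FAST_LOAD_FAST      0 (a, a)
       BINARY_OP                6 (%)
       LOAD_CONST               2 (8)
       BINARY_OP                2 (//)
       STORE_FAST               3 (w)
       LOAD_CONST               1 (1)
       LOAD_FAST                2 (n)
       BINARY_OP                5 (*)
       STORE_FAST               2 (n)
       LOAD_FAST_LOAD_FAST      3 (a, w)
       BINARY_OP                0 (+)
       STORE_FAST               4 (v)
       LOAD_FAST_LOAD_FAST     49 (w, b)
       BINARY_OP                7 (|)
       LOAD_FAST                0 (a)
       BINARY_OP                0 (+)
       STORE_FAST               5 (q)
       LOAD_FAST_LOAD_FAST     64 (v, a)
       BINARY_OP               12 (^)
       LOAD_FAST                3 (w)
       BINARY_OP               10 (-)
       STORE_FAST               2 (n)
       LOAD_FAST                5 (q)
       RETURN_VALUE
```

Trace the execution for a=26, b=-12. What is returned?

14

LOAD_CONST → push 1. Stack: [1]
STORE_FAST n → n=1. Stack: []
LOAD_FAST_LOAD_FAST b,a → push -12,26. Stack: [-12, 26]
BINARY_OP // → -12 // 26 = -1. Stack: [-1]
STORE_FAST n → n=-1. Stack: []
LOAD_FAST_LOAD_FAST a,a → push 26,26. Stack: [26, 26]
BINARY_OP % → 26 % 26 = 0. Stack: [0]
LOAD_CONST → push 8. Stack: [0, 8]
BINARY_OP // → 0 // 8 = 0. Stack: [0]
STORE_FAST w → w=0. Stack: []
LOAD_CONST → push 1. Stack: [1]
LOAD_FAST n → push -1. Stack: [1, -1]
BINARY_OP * → 1 * -1 = -1. Stack: [-1]
STORE_FAST n → n=-1. Stack: []
LOAD_FAST_LOAD_FAST a,w → push 26,0. Stack: [26, 0]
BINARY_OP + → 26 + 0 = 26. Stack: [26]
STORE_FAST v → v=26. Stack: []
LOAD_FAST_LOAD_FAST w,b → push 0,-12. Stack: [0, -12]
BINARY_OP | → 0 | -12 = -12. Stack: [-12]
LOAD_FAST a → push 26. Stack: [-12, 26]
BINARY_OP + → -12 + 26 = 14. Stack: [14]
STORE_FAST q → q=14. Stack: []
LOAD_FAST_LOAD_FAST v,a → push 26,26. Stack: [26, 26]
BINARY_OP ^ → 26 ^ 26 = 0. Stack: [0]
LOAD_FAST w → push 0. Stack: [0, 0]
BINARY_OP - → 0 - 0 = 0. Stack: [0]
STORE_FAST n → n=0. Stack: []
LOAD_FAST q → push 14. Stack: [14]
RETURN_VALUE → return 14.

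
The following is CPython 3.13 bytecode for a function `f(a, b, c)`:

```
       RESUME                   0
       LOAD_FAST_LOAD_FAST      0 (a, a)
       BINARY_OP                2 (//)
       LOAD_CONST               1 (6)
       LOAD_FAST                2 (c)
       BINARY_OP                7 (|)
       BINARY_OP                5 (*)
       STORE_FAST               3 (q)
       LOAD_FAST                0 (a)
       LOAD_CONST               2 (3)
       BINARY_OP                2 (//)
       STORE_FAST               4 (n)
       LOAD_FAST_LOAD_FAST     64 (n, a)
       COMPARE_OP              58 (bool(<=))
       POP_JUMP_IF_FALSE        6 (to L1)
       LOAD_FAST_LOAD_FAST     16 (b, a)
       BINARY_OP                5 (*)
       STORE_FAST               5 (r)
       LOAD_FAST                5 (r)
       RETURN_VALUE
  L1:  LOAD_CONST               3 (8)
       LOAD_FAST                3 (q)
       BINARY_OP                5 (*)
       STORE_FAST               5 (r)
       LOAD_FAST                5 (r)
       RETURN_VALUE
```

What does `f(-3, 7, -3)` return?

LOAD_FAST_LOAD_FAST a,a → push -3,-3. Stack: [-3, -3]
BINARY_OP // → -3 // -3 = 1. Stack: [1]
LOAD_CONST → push 6. Stack: [1, 6]
LOAD_FAST c → push -3. Stack: [1, 6, -3]
BINARY_OP | → 6 | -3 = -1. Stack: [1, -1]
BINARY_OP * → 1 * -1 = -1. Stack: [-1]
STORE_FAST q → q=-1. Stack: []
LOAD_FAST a → push -3. Stack: [-3]
LOAD_CONST → push 3. Stack: [-3, 3]
BINARY_OP // → -3 // 3 = -1. Stack: [-1]
STORE_FAST n → n=-1. Stack: []
LOAD_FAST_LOAD_FAST n,a → push -1,-3. Stack: [-1, -3]
COMPARE_OP bool(<=) → -1 vs -3 = False. Stack: [False]
POP_JUMP_IF_FALSE → pop False; jump. Stack: []
LOAD_CONST → push 8. Stack: [8]
LOAD_FAST q → push -1. Stack: [8, -1]
BINARY_OP * → 8 * -1 = -8. Stack: [-8]
STORE_FAST r → r=-8. Stack: []
LOAD_FAST r → push -8. Stack: [-8]
RETURN_VALUE → return -8.

-8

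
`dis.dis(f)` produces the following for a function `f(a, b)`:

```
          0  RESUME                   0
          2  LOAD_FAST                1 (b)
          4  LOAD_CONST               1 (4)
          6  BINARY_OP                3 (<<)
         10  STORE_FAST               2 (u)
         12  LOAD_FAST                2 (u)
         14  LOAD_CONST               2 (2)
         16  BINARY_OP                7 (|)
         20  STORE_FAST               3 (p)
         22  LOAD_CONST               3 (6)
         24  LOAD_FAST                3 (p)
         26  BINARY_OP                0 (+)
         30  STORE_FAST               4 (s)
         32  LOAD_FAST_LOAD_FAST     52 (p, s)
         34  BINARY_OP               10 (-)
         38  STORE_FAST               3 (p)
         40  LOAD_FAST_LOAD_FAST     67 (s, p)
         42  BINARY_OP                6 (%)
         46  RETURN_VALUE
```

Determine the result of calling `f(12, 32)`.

LOAD_FAST b → push 32. Stack: [32]
LOAD_CONST → push 4. Stack: [32, 4]
BINARY_OP << → 32 << 4 = 512. Stack: [512]
STORE_FAST u → u=512. Stack: []
LOAD_FAST u → push 512. Stack: [512]
LOAD_CONST → push 2. Stack: [512, 2]
BINARY_OP | → 512 | 2 = 514. Stack: [514]
STORE_FAST p → p=514. Stack: []
LOAD_CONST → push 6. Stack: [6]
LOAD_FAST p → push 514. Stack: [6, 514]
BINARY_OP + → 6 + 514 = 520. Stack: [520]
STORE_FAST s → s=520. Stack: []
LOAD_FAST_LOAD_FAST p,s → push 514,520. Stack: [514, 520]
BINARY_OP - → 514 - 520 = -6. Stack: [-6]
STORE_FAST p → p=-6. Stack: []
LOAD_FAST_LOAD_FAST s,p → push 520,-6. Stack: [520, -6]
BINARY_OP % → 520 % -6 = -2. Stack: [-2]
RETURN_VALUE → return -2.

-2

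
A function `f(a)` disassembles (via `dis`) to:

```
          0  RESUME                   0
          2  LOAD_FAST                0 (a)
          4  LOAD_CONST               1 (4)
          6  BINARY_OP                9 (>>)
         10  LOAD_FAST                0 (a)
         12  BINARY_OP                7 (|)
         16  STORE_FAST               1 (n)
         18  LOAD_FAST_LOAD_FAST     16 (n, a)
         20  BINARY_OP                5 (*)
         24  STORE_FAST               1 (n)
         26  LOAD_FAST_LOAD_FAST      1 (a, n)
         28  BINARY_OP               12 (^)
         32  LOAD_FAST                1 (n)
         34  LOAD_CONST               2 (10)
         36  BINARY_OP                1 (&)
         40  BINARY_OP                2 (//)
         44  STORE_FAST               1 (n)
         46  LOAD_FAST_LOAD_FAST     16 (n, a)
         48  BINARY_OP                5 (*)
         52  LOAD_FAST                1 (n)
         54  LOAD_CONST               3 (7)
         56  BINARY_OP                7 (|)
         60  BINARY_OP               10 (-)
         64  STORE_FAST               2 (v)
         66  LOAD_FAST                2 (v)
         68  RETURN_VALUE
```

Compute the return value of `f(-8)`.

17

LOAD_FAST a → push -8. Stack: [-8]
LOAD_CONST → push 4. Stack: [-8, 4]
BINARY_OP >> → -8 >> 4 = -1. Stack: [-1]
LOAD_FAST a → push -8. Stack: [-1, -8]
BINARY_OP | → -1 | -8 = -1. Stack: [-1]
STORE_FAST n → n=-1. Stack: []
LOAD_FAST_LOAD_FAST n,a → push -1,-8. Stack: [-1, -8]
BINARY_OP * → -1 * -8 = 8. Stack: [8]
STORE_FAST n → n=8. Stack: []
LOAD_FAST_LOAD_FAST a,n → push -8,8. Stack: [-8, 8]
BINARY_OP ^ → -8 ^ 8 = -16. Stack: [-16]
LOAD_FAST n → push 8. Stack: [-16, 8]
LOAD_CONST → push 10. Stack: [-16, 8, 10]
BINARY_OP & → 8 & 10 = 8. Stack: [-16, 8]
BINARY_OP // → -16 // 8 = -2. Stack: [-2]
STORE_FAST n → n=-2. Stack: []
LOAD_FAST_LOAD_FAST n,a → push -2,-8. Stack: [-2, -8]
BINARY_OP * → -2 * -8 = 16. Stack: [16]
LOAD_FAST n → push -2. Stack: [16, -2]
LOAD_CONST → push 7. Stack: [16, -2, 7]
BINARY_OP | → -2 | 7 = -1. Stack: [16, -1]
BINARY_OP - → 16 - -1 = 17. Stack: [17]
STORE_FAST v → v=17. Stack: []
LOAD_FAST v → push 17. Stack: [17]
RETURN_VALUE → return 17.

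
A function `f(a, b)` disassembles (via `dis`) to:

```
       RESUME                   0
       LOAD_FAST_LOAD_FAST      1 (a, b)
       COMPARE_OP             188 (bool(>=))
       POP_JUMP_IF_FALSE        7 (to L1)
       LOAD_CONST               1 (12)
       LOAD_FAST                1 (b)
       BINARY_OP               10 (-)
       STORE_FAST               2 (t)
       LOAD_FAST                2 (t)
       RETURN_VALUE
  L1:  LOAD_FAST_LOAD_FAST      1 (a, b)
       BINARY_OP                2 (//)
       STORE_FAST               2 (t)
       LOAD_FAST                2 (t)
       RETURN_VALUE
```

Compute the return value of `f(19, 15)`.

LOAD_FAST_LOAD_FAST a,b → push 19,15. Stack: [19, 15]
COMPARE_OP bool(>=) → 19 vs 15 = True. Stack: [True]
POP_JUMP_IF_FALSE → pop True; no jump. Stack: []
LOAD_CONST → push 12. Stack: [12]
LOAD_FAST b → push 15. Stack: [12, 15]
BINARY_OP - → 12 - 15 = -3. Stack: [-3]
STORE_FAST t → t=-3. Stack: []
LOAD_FAST t → push -3. Stack: [-3]
RETURN_VALUE → return -3.

-3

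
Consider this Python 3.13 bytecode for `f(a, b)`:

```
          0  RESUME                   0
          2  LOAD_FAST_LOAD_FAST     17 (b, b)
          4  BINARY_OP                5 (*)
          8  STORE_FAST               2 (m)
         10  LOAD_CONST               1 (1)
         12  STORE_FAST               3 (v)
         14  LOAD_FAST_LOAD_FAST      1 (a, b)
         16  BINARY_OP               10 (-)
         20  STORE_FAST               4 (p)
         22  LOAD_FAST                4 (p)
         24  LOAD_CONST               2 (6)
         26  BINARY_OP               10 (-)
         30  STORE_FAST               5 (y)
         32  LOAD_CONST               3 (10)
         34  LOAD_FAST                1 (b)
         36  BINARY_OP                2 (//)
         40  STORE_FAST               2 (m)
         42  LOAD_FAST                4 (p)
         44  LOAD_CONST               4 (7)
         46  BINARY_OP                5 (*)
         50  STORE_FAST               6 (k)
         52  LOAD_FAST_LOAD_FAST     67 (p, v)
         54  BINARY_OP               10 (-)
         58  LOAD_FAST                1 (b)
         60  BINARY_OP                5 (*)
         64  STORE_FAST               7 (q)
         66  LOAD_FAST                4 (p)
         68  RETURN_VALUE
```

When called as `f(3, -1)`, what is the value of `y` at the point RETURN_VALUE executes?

LOAD_FAST_LOAD_FAST b,b → push -1,-1. Stack: [-1, -1]
BINARY_OP * → -1 * -1 = 1. Stack: [1]
STORE_FAST m → m=1. Stack: []
LOAD_CONST → push 1. Stack: [1]
STORE_FAST v → v=1. Stack: []
LOAD_FAST_LOAD_FAST a,b → push 3,-1. Stack: [3, -1]
BINARY_OP - → 3 - -1 = 4. Stack: [4]
STORE_FAST p → p=4. Stack: []
LOAD_FAST p → push 4. Stack: [4]
LOAD_CONST → push 6. Stack: [4, 6]
BINARY_OP - → 4 - 6 = -2. Stack: [-2]
STORE_FAST y → y=-2. Stack: []
LOAD_CONST → push 10. Stack: [10]
LOAD_FAST b → push -1. Stack: [10, -1]
BINARY_OP // → 10 // -1 = -10. Stack: [-10]
STORE_FAST m → m=-10. Stack: []
LOAD_FAST p → push 4. Stack: [4]
LOAD_CONST → push 7. Stack: [4, 7]
BINARY_OP * → 4 * 7 = 28. Stack: [28]
STORE_FAST k → k=28. Stack: []
LOAD_FAST_LOAD_FAST p,v → push 4,1. Stack: [4, 1]
BINARY_OP - → 4 - 1 = 3. Stack: [3]
LOAD_FAST b → push -1. Stack: [3, -1]
BINARY_OP * → 3 * -1 = -3. Stack: [-3]
STORE_FAST q → q=-3. Stack: []
LOAD_FAST p → push 4. Stack: [4]
RETURN_VALUE → return 4.

-2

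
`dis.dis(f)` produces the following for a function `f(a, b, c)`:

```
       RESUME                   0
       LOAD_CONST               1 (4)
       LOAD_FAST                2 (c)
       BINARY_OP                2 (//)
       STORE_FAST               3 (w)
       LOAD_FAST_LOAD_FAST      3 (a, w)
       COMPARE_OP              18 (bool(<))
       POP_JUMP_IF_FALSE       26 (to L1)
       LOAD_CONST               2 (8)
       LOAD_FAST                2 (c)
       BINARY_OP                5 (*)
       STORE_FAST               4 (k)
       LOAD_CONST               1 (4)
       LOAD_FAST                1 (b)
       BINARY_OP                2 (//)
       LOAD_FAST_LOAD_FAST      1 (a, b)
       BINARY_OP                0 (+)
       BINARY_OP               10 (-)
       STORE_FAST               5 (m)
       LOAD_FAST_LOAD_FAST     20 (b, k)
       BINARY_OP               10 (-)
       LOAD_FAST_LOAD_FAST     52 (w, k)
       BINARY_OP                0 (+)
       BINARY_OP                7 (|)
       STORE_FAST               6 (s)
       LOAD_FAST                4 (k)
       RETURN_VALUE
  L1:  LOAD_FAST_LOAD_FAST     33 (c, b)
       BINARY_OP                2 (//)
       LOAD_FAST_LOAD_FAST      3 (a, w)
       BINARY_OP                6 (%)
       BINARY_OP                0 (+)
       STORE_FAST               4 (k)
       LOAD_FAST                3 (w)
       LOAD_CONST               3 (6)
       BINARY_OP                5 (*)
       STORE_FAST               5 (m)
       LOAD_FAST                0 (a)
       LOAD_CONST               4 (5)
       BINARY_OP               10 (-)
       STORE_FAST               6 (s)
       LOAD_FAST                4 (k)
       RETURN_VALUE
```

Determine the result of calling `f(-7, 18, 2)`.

LOAD_CONST → push 4. Stack: [4]
LOAD_FAST c → push 2. Stack: [4, 2]
BINARY_OP // → 4 // 2 = 2. Stack: [2]
STORE_FAST w → w=2. Stack: []
LOAD_FAST_LOAD_FAST a,w → push -7,2. Stack: [-7, 2]
COMPARE_OP bool(<) → -7 vs 2 = True. Stack: [True]
POP_JUMP_IF_FALSE → pop True; no jump. Stack: []
LOAD_CONST → push 8. Stack: [8]
LOAD_FAST c → push 2. Stack: [8, 2]
BINARY_OP * → 8 * 2 = 16. Stack: [16]
STORE_FAST k → k=16. Stack: []
LOAD_CONST → push 4. Stack: [4]
LOAD_FAST b → push 18. Stack: [4, 18]
BINARY_OP // → 4 // 18 = 0. Stack: [0]
LOAD_FAST_LOAD_FAST a,b → push -7,18. Stack: [0, -7, 18]
BINARY_OP + → -7 + 18 = 11. Stack: [0, 11]
BINARY_OP - → 0 - 11 = -11. Stack: [-11]
STORE_FAST m → m=-11. Stack: []
LOAD_FAST_LOAD_FAST b,k → push 18,16. Stack: [18, 16]
BINARY_OP - → 18 - 16 = 2. Stack: [2]
LOAD_FAST_LOAD_FAST w,k → push 2,16. Stack: [2, 2, 16]
BINARY_OP + → 2 + 16 = 18. Stack: [2, 18]
BINARY_OP | → 2 | 18 = 18. Stack: [18]
STORE_FAST s → s=18. Stack: []
LOAD_FAST k → push 16. Stack: [16]
RETURN_VALUE → return 16.

16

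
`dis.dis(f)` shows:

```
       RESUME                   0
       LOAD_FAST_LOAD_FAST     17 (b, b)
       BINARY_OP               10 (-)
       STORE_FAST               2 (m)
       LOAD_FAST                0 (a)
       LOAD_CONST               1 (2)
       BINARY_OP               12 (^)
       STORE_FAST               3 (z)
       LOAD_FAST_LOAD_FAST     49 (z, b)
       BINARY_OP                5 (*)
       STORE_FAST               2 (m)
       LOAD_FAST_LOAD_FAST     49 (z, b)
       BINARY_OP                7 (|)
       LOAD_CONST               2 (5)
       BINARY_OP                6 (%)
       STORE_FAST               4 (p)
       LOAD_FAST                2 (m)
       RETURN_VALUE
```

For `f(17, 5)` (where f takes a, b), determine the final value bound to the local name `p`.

3

LOAD_FAST_LOAD_FAST b,b → push 5,5. Stack: [5, 5]
BINARY_OP - → 5 - 5 = 0. Stack: [0]
STORE_FAST m → m=0. Stack: []
LOAD_FAST a → push 17. Stack: [17]
LOAD_CONST → push 2. Stack: [17, 2]
BINARY_OP ^ → 17 ^ 2 = 19. Stack: [19]
STORE_FAST z → z=19. Stack: []
LOAD_FAST_LOAD_FAST z,b → push 19,5. Stack: [19, 5]
BINARY_OP * → 19 * 5 = 95. Stack: [95]
STORE_FAST m → m=95. Stack: []
LOAD_FAST_LOAD_FAST z,b → push 19,5. Stack: [19, 5]
BINARY_OP | → 19 | 5 = 23. Stack: [23]
LOAD_CONST → push 5. Stack: [23, 5]
BINARY_OP % → 23 % 5 = 3. Stack: [3]
STORE_FAST p → p=3. Stack: []
LOAD_FAST m → push 95. Stack: [95]
RETURN_VALUE → return 95.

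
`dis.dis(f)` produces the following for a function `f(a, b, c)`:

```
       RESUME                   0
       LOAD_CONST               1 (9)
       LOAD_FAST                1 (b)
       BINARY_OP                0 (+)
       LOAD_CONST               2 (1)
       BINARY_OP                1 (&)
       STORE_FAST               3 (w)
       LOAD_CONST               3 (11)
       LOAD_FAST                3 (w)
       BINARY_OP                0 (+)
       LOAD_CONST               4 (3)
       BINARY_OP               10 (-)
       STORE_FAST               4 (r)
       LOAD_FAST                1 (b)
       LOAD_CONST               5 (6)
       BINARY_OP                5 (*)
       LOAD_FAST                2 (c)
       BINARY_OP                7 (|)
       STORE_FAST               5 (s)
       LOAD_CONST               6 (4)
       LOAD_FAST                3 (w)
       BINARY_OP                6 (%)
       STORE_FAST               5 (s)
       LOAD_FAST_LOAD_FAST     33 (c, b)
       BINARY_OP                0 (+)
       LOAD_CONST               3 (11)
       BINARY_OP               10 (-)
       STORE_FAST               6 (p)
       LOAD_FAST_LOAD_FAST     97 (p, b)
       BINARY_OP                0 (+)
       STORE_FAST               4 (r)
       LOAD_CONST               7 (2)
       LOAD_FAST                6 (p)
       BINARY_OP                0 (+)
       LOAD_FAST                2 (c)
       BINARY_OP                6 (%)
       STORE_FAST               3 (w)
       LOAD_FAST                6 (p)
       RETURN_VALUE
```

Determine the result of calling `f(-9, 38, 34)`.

LOAD_CONST → push 9. Stack: [9]
LOAD_FAST b → push 38. Stack: [9, 38]
BINARY_OP + → 9 + 38 = 47. Stack: [47]
LOAD_CONST → push 1. Stack: [47, 1]
BINARY_OP & → 47 & 1 = 1. Stack: [1]
STORE_FAST w → w=1. Stack: []
LOAD_CONST → push 11. Stack: [11]
LOAD_FAST w → push 1. Stack: [11, 1]
BINARY_OP + → 11 + 1 = 12. Stack: [12]
LOAD_CONST → push 3. Stack: [12, 3]
BINARY_OP - → 12 - 3 = 9. Stack: [9]
STORE_FAST r → r=9. Stack: []
LOAD_FAST b → push 38. Stack: [38]
LOAD_CONST → push 6. Stack: [38, 6]
BINARY_OP * → 38 * 6 = 228. Stack: [228]
LOAD_FAST c → push 34. Stack: [228, 34]
BINARY_OP | → 228 | 34 = 230. Stack: [230]
STORE_FAST s → s=230. Stack: []
LOAD_CONST → push 4. Stack: [4]
LOAD_FAST w → push 1. Stack: [4, 1]
BINARY_OP % → 4 % 1 = 0. Stack: [0]
STORE_FAST s → s=0. Stack: []
LOAD_FAST_LOAD_FAST c,b → push 34,38. Stack: [34, 38]
BINARY_OP + → 34 + 38 = 72. Stack: [72]
LOAD_CONST → push 11. Stack: [72, 11]
BINARY_OP - → 72 - 11 = 61. Stack: [61]
STORE_FAST p → p=61. Stack: []
LOAD_FAST_LOAD_FAST p,b → push 61,38. Stack: [61, 38]
BINARY_OP + → 61 + 38 = 99. Stack: [99]
STORE_FAST r → r=99. Stack: []
LOAD_CONST → push 2. Stack: [2]
LOAD_FAST p → push 61. Stack: [2, 61]
BINARY_OP + → 2 + 61 = 63. Stack: [63]
LOAD_FAST c → push 34. Stack: [63, 34]
BINARY_OP % → 63 % 34 = 29. Stack: [29]
STORE_FAST w → w=29. Stack: []
LOAD_FAST p → push 61. Stack: [61]
RETURN_VALUE → return 61.

61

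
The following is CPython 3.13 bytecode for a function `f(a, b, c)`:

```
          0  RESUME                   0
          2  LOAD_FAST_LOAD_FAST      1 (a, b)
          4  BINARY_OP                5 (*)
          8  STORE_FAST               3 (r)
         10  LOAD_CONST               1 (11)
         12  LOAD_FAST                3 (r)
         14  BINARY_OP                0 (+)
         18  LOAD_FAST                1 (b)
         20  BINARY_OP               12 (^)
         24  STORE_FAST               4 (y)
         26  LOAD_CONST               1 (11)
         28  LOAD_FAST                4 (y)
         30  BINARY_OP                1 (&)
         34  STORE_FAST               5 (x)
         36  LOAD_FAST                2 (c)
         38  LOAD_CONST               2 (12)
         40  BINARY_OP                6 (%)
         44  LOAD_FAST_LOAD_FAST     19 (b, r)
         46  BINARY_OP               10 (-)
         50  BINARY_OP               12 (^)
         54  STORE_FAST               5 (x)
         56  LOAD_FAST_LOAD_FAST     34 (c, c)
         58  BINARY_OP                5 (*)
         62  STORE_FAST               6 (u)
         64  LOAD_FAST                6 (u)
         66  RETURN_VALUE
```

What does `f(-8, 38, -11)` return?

LOAD_FAST_LOAD_FAST a,b → push -8,38. Stack: [-8, 38]
BINARY_OP * → -8 * 38 = -304. Stack: [-304]
STORE_FAST r → r=-304. Stack: []
LOAD_CONST → push 11. Stack: [11]
LOAD_FAST r → push -304. Stack: [11, -304]
BINARY_OP + → 11 + -304 = -293. Stack: [-293]
LOAD_FAST b → push 38. Stack: [-293, 38]
BINARY_OP ^ → -293 ^ 38 = -259. Stack: [-259]
STORE_FAST y → y=-259. Stack: []
LOAD_CONST → push 11. Stack: [11]
LOAD_FAST y → push -259. Stack: [11, -259]
BINARY_OP & → 11 & -259 = 9. Stack: [9]
STORE_FAST x → x=9. Stack: []
LOAD_FAST c → push -11. Stack: [-11]
LOAD_CONST → push 12. Stack: [-11, 12]
BINARY_OP % → -11 % 12 = 1. Stack: [1]
LOAD_FAST_LOAD_FAST b,r → push 38,-304. Stack: [1, 38, -304]
BINARY_OP - → 38 - -304 = 342. Stack: [1, 342]
BINARY_OP ^ → 1 ^ 342 = 343. Stack: [343]
STORE_FAST x → x=343. Stack: []
LOAD_FAST_LOAD_FAST c,c → push -11,-11. Stack: [-11, -11]
BINARY_OP * → -11 * -11 = 121. Stack: [121]
STORE_FAST u → u=121. Stack: []
LOAD_FAST u → push 121. Stack: [121]
RETURN_VALUE → return 121.

121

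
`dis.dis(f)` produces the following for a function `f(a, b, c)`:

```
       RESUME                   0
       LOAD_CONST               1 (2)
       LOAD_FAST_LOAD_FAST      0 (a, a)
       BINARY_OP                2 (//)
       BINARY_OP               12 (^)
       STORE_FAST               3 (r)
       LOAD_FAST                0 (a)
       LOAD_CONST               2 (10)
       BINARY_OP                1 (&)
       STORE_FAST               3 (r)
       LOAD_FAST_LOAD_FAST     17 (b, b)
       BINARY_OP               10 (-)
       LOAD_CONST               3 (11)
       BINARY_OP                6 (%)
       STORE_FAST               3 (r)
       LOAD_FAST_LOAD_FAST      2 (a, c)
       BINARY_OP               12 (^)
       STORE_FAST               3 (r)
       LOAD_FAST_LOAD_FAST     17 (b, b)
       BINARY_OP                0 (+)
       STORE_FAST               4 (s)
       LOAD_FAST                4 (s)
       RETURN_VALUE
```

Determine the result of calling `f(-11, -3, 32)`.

LOAD_CONST → push 2. Stack: [2]
LOAD_FAST_LOAD_FAST a,a → push -11,-11. Stack: [2, -11, -11]
BINARY_OP // → -11 // -11 = 1. Stack: [2, 1]
BINARY_OP ^ → 2 ^ 1 = 3. Stack: [3]
STORE_FAST r → r=3. Stack: []
LOAD_FAST a → push -11. Stack: [-11]
LOAD_CONST → push 10. Stack: [-11, 10]
BINARY_OP & → -11 & 10 = 0. Stack: [0]
STORE_FAST r → r=0. Stack: []
LOAD_FAST_LOAD_FAST b,b → push -3,-3. Stack: [-3, -3]
BINARY_OP - → -3 - -3 = 0. Stack: [0]
LOAD_CONST → push 11. Stack: [0, 11]
BINARY_OP % → 0 % 11 = 0. Stack: [0]
STORE_FAST r → r=0. Stack: []
LOAD_FAST_LOAD_FAST a,c → push -11,32. Stack: [-11, 32]
BINARY_OP ^ → -11 ^ 32 = -43. Stack: [-43]
STORE_FAST r → r=-43. Stack: []
LOAD_FAST_LOAD_FAST b,b → push -3,-3. Stack: [-3, -3]
BINARY_OP + → -3 + -3 = -6. Stack: [-6]
STORE_FAST s → s=-6. Stack: []
LOAD_FAST s → push -6. Stack: [-6]
RETURN_VALUE → return -6.

-6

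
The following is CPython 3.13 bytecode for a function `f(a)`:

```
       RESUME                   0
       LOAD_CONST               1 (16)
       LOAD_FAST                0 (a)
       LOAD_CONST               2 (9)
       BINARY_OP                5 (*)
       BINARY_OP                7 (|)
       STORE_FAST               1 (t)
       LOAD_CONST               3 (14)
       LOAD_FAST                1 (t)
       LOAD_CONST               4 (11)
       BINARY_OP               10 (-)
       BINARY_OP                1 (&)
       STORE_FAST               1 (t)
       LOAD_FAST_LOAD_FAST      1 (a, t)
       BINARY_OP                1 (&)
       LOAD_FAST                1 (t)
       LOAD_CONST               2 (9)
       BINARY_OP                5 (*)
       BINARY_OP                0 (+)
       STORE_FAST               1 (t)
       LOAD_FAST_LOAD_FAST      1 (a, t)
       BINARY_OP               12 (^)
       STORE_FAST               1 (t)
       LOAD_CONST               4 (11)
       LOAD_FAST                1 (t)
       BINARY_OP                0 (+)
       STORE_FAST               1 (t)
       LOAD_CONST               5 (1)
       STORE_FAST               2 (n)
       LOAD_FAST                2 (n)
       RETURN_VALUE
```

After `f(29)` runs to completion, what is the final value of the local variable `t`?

LOAD_CONST → push 16. Stack: [16]
LOAD_FAST a → push 29. Stack: [16, 29]
LOAD_CONST → push 9. Stack: [16, 29, 9]
BINARY_OP * → 29 * 9 = 261. Stack: [16, 261]
BINARY_OP | → 16 | 261 = 277. Stack: [277]
STORE_FAST t → t=277. Stack: []
LOAD_CONST → push 14. Stack: [14]
LOAD_FAST t → push 277. Stack: [14, 277]
LOAD_CONST → push 11. Stack: [14, 277, 11]
BINARY_OP - → 277 - 11 = 266. Stack: [14, 266]
BINARY_OP & → 14 & 266 = 10. Stack: [10]
STORE_FAST t → t=10. Stack: []
LOAD_FAST_LOAD_FAST a,t → push 29,10. Stack: [29, 10]
BINARY_OP & → 29 & 10 = 8. Stack: [8]
LOAD_FAST t → push 10. Stack: [8, 10]
LOAD_CONST → push 9. Stack: [8, 10, 9]
BINARY_OP * → 10 * 9 = 90. Stack: [8, 90]
BINARY_OP + → 8 + 90 = 98. Stack: [98]
STORE_FAST t → t=98. Stack: []
LOAD_FAST_LOAD_FAST a,t → push 29,98. Stack: [29, 98]
BINARY_OP ^ → 29 ^ 98 = 127. Stack: [127]
STORE_FAST t → t=127. Stack: []
LOAD_CONST → push 11. Stack: [11]
LOAD_FAST t → push 127. Stack: [11, 127]
BINARY_OP + → 11 + 127 = 138. Stack: [138]
STORE_FAST t → t=138. Stack: []
LOAD_CONST → push 1. Stack: [1]
STORE_FAST n → n=1. Stack: []
LOAD_FAST n → push 1. Stack: [1]
RETURN_VALUE → return 1.

138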